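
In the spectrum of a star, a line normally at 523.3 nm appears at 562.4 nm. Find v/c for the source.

λ'/λ₀ = 1.0747 > 1 (redshift), so the source is receding.
λ'/λ₀ = √((1 + β)/(1 − β)) for a receding source ⇒ β = (r² − 1)/(r² + 1) with r = λ'/λ₀.
β = (1.1550 − 1)/(1.1550 + 1) ≈ 0.072.

0.072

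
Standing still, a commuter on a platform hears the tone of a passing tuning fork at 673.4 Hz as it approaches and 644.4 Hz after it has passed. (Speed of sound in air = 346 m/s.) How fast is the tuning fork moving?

f₁/f₂ = (v + v_s)/(v − v_s), so v_s = v · (f₁ − f₂)/(f₁ + f₂).
v_s = 346 × (673.4 − 644.4)/(673.4 + 644.4) = 346 × 29.0/1317.8 ≈ 7.6 m/s.

7.6 m/s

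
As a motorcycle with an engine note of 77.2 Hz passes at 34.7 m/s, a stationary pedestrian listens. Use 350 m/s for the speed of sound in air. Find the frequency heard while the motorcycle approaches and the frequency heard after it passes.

86 Hz approaching; 70 Hz receding

Approaching: f₁ = f · v/(v − v_s) = 77.2 × 350/315.3 ≈ 86 Hz.
Receding: f₂ = f · v/(v + v_s) = 77.2 × 350/384.7 ≈ 70 Hz.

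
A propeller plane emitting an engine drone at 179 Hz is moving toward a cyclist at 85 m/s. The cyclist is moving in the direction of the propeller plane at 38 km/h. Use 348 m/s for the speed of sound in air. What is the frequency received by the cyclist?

38 km/h = 10.56 m/s.
Both move, so f' = f · (v + v_o)/(v − v_s).
f' = 179 × (348 + 10.56)/(348 − 85) = 179 × 358.56/263 ≈ 244 Hz.

244 Hz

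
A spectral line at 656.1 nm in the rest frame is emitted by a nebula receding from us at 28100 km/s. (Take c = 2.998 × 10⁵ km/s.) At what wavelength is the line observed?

β = v/c = 28100/299800 = 0.0937.
Relativistic Doppler for wavelength: λ' = λ₀ · √((1 + β)/(1 − β)).
λ' = 656.1 × √(1.0937/0.9063) = 656.1 × 1.09857 ≈ 720.8 nm.

720.8 nm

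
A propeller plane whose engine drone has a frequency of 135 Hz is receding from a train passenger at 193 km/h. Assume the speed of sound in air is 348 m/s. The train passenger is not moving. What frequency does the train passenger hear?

193 km/h = 53.61 m/s.
Moving source, stationary observer: f' = f · v/(v + v_s) since the source is receding.
f' = 135 × 348/(348 + 53.61) = 135 × 348/401.6 ≈ 117 Hz.

117 Hz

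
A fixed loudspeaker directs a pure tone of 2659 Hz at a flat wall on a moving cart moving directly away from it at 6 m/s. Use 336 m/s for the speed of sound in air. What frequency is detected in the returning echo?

2566 Hz

The flat wall on a moving cart first receives the wave as a moving observer: f₁ = f₀ · (v − u)/v = 2659 × (336 − 6)/336 ≈ 2612 Hz.
On reflection it acts as a source moving away from the stationary detector: f₂ = f₁ · v/(v + u) = 2612 × 336/342 ≈ 2566 Hz.
Equivalently f₂ = f₀ · (v − u)/(v + u).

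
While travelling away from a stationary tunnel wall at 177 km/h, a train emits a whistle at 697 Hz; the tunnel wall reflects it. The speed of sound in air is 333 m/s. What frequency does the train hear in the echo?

177 km/h = 49.17 m/s.
The tunnel wall receives the sound from a moving source: f₁ = f₀ · v/(v + v_e) = 697 × 333/382.17 ≈ 607 Hz.
On the return leg the train is a moving observer: f₂ = f₁ · (v − v_e)/v = 607 × 283.83/333 ≈ 518 Hz.
Equivalently f₂ = f₀ · (v − v_e)/(v + v_e).

518 Hz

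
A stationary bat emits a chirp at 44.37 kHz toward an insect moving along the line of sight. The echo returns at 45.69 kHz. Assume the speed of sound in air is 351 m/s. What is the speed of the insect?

5.1 m/s

Double Doppler shift off a moving reflector: f₂ = f₀ · (v + u)/(v − u) (u > 0 toward emitter).
Rearranging, u = v · (f₂ − f₀)/(f₂ + f₀) = 351 × 1.32/90.06 ≈ 5.1 m/s.
So the insect is moving at 5.1 m/s toward the emitter.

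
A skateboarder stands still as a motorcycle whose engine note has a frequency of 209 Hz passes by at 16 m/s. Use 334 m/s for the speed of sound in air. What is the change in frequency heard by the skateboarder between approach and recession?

Approaching: f₁ = f · v/(v − v_s) = 209 × 334/318 ≈ 219.5 Hz.
Receding: f₂ = f · v/(v + v_s) = 209 × 334/350 ≈ 199.4 Hz.
Drop: f₁ − f₂ = 2f·v·v_s/(v² − v_s²) = 2 × 209 × 334 × 16/(334² − 16²) ≈ 20.1 Hz.

20.1 Hz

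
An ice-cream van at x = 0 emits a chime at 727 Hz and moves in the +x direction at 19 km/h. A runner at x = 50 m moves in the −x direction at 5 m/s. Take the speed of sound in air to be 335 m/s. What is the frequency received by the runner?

750 Hz

19 km/h = 5.278 m/s.
The observer lies on the +x side, so the source is heading toward the observer and the observer is heading toward the source.
Both move, so f' = f · (v + v_o)/(v − v_s).
f' = 727 × (335 + 5)/(335 − 5.278) = 727 × 340/329.72 ≈ 750 Hz.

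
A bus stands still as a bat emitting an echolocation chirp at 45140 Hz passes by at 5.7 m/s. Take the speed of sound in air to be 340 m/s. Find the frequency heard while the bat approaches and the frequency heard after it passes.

45910 Hz approaching; 44396 Hz receding

Approaching: f₁ = f · v/(v − v_s) = 45140 × 340/334.3 ≈ 45910 Hz.
Receding: f₂ = f · v/(v + v_s) = 45140 × 340/345.7 ≈ 44396 Hz.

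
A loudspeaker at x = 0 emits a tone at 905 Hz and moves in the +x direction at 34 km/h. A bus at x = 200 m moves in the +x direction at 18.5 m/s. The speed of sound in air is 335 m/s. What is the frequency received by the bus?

34 km/h = 9.444 m/s.
The observer lies on the +x side, so the source is heading toward the observer and the observer is heading away from the source.
General Doppler shift: f' = f · (v − v_o)/(v − v_s).
f' = 905 × (335 − 18.5)/(335 − 9.444) = 905 × 316.5/325.56 ≈ 880 Hz.

880 Hz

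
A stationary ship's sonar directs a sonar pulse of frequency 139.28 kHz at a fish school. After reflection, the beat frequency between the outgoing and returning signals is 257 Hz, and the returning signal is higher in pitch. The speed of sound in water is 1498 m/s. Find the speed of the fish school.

Double Doppler shift off a moving reflector: f₂ = f₀ · (v + u)/(v − u) (u > 0 toward emitter).
Returning signal is higher, so f₂ = f₀ + Δf = 139280 + 257 = 139537 Hz.
Rearranging, u = v · (f₂ − f₀)/(f₂ + f₀) = 1498 × 257/278817 ≈ 1.38 m/s.
So the fish school is moving at 1.38 m/s toward the emitter.

1.38 m/s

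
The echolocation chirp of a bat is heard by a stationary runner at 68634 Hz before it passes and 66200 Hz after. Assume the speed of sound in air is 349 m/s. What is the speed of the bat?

6.3 m/s

f₁/f₂ = (v + v_s)/(v − v_s), so v_s = v · (f₁ − f₂)/(f₁ + f₂).
v_s = 349 × (68634 − 66200)/(68634 + 66200) = 349 × 2434/134834 ≈ 6.3 m/s.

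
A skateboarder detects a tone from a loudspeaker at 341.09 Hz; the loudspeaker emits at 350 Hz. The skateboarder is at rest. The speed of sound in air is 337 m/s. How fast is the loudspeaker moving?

8.8 m/s

f' < f, so the loudspeaker is receding.
f' = f · v/(v + v_s) ⇒ v_s = v · |1 − f/f'|.
v_s = 337 × |1 − 350/341.09| = 337 × 0.02612 ≈ 8.8 m/s.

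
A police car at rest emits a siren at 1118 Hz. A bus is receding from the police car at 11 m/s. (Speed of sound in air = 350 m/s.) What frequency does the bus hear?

Moving observer, stationary source: f' = f · (v − v_o)/v.
f' = 1118 × (350 − 11)/350 = 1118 × 339/350 ≈ 1083 Hz.

1083 Hz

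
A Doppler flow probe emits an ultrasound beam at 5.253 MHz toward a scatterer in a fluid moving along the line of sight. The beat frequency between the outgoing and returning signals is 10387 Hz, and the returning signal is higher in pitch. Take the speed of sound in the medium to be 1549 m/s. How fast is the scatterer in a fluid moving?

1.53 m/s

Double Doppler shift off a moving reflector: f₂ = f₀ · (v + u)/(v − u) (u > 0 toward emitter).
Returning signal is higher, so f₂ = f₀ + Δf = 5253000 + 10387 = 5263387 Hz.
Rearranging, u = v · (f₂ − f₀)/(f₂ + f₀) = 1549 × 10387/10516387 ≈ 1.53 m/s.
So the scatterer in a fluid is moving at 1.53 m/s toward the emitter.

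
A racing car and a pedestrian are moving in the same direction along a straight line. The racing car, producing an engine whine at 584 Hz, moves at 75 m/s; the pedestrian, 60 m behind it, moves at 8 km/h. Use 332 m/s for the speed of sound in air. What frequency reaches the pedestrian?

480 Hz

8 km/h = 2.222 m/s.
The pedestrian is behind, so the racing car is moving away from it while the pedestrian is moving toward the racing car.
With source receding and observer approaching, f' = f · (v + v_o)/(v + v_s).
f' = 584 × (332 + 2.222)/(332 + 75) = 584 × 334.22/407 ≈ 480 Hz.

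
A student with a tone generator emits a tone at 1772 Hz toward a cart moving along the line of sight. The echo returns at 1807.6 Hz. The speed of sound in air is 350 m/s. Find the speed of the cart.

Double Doppler shift off a moving reflector: f₂ = f₀ · (v + u)/(v − u) (u > 0 toward emitter).
Rearranging, u = v · (f₂ − f₀)/(f₂ + f₀) = 350 × 35.6/3579.6 ≈ 3.5 m/s.
So the cart is moving at 3.5 m/s toward the emitter.

3.5 m/s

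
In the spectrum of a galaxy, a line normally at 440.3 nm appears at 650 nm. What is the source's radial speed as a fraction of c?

0.371c

λ'/λ₀ = 1.4763 > 1 (redshift), so the source is receding.
λ'/λ₀ = √((1 + β)/(1 − β)) for a receding source ⇒ β = (r² − 1)/(r² + 1) with r = λ'/λ₀.
β = (2.1794 − 1)/(2.1794 + 1) ≈ 0.371.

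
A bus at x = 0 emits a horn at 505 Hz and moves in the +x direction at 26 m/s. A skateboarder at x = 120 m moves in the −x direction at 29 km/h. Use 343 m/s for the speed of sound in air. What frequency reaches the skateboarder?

559 Hz

29 km/h = 8.056 m/s.
The observer lies on the +x side, so the source is heading toward the observer and the observer is heading toward the source.
Both move, so f' = f · (v + v_o)/(v − v_s).
f' = 505 × (343 + 8.056)/(343 − 26) = 505 × 351.06/317 ≈ 559 Hz.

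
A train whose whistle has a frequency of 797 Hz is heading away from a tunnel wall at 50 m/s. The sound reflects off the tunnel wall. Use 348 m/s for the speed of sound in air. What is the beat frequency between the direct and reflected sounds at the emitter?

The tunnel wall receives the sound from a moving source: f₁ = f₀ · v/(v + v_e) = 797 × 348/398 ≈ 697 Hz.
On the return leg the train is a moving observer: f₂ = f₁ · (v − v_e)/v = 697 × 298/348 ≈ 597 Hz.
Equivalently f₂ = f₀ · (v − v_e)/(v + v_e).
Beat against the emitted tone: |f₂ − f₀| = 2v_e·f₀/(v + v_e) = 2 × 50 × 797/398 ≈ 200 Hz.

200 Hz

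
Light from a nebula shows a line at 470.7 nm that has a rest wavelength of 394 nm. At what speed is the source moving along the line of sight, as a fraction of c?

0.176c

λ'/λ₀ = 1.1947 > 1 (redshift), so the source is receding.
λ'/λ₀ = √((1 + β)/(1 − β)) for a receding source ⇒ β = (r² − 1)/(r² + 1) with r = λ'/λ₀.
β = (1.4272 − 1)/(1.4272 + 1) ≈ 0.176.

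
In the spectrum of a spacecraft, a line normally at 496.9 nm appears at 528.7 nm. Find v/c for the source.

0.062c

λ'/λ₀ = 1.0640 > 1 (redshift), so the source is receding.
λ'/λ₀ = √((1 + β)/(1 − β)) for a receding source ⇒ β = (r² − 1)/(r² + 1) with r = λ'/λ₀.
β = (1.1321 − 1)/(1.1321 + 1) ≈ 0.062.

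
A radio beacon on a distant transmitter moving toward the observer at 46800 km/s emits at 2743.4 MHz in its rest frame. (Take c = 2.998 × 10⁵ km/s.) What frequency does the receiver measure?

β = v/c = 46800/299800 = 0.1561.
Relativistic Doppler for frequency: f' = f₀ · √((1 + β)/(1 − β)).
f' = 2743.4 × √(1.1561/0.8439) = 2743.4 × 1.17045 ≈ 3211.0 MHz.

3211.0 MHz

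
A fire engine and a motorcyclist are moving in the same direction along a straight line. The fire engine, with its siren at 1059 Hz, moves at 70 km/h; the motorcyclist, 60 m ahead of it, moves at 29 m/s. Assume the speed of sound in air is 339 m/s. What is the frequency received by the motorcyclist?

70 km/h = 19.44 m/s.
The motorcyclist is ahead, so the fire engine is moving toward it while the motorcyclist is moving away from the fire engine.
General Doppler shift: f' = f · (v − v_o)/(v − v_s).
f' = 1059 × (339 − 29)/(339 − 19.44) = 1059 × 310/319.56 ≈ 1027 Hz.

1027 Hz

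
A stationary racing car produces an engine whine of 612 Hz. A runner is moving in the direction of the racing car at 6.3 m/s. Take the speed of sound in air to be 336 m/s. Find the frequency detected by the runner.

623 Hz

Only the observer moves, toward the source, so f' = f · (v + v_o)/v.
f' = 612 × (336 + 6.3)/336 = 612 × 342.3/336 ≈ 623 Hz.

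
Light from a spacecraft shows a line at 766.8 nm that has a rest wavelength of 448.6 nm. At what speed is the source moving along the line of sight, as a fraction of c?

0.490

λ'/λ₀ = 1.7093 > 1 (redshift), so the source is receding.
λ'/λ₀ = √((1 + β)/(1 − β)) for a receding source ⇒ β = (r² − 1)/(r² + 1) with r = λ'/λ₀.
β = (2.9218 − 1)/(2.9218 + 1) ≈ 0.490.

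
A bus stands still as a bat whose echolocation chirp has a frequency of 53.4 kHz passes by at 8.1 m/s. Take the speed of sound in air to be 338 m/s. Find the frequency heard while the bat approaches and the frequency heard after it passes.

54.7 kHz approaching; 52.2 kHz receding

Approaching: f₁ = f · v/(v − v_s) = 53.4 × 338/329.9 ≈ 54.7 kHz.
Receding: f₂ = f · v/(v + v_s) = 53.4 × 338/346.1 ≈ 52.2 kHz.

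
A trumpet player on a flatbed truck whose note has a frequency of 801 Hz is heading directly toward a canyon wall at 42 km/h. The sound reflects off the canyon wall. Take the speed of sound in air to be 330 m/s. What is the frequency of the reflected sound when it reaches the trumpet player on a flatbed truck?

42 km/h = 11.67 m/s.
The canyon wall receives the sound from a moving source: f₁ = f₀ · v/(v − v_e) = 801 × 330/318.33 ≈ 830 Hz.
On the return leg the trumpet player on a flatbed truck is a moving observer: f₂ = f₁ · (v + v_e)/v = 830 × 341.67/330 ≈ 860 Hz.

860 Hz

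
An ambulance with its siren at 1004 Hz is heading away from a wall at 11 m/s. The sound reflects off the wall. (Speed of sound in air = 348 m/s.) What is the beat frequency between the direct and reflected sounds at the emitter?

62 Hz

The wall receives the sound from a moving source: f₁ = f₀ · v/(v + v_e) = 1004 × 348/359 ≈ 973.2 Hz.
On the return leg the ambulance is a moving observer: f₂ = f₁ · (v − v_e)/v = 973.2 × 337/348 ≈ 942.5 Hz.
Equivalently f₂ = f₀ · (v − v_e)/(v + v_e).
Beat against the emitted tone: |f₂ − f₀| = 2v_e·f₀/(v + v_e) = 2 × 11 × 1004/359 ≈ 62 Hz.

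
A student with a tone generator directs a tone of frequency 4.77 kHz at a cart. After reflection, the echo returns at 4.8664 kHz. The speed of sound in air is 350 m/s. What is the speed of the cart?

3.5 m/s

Double Doppler shift off a moving reflector: f₂ = f₀ · (v + u)/(v − u) (u > 0 toward emitter).
Rearranging, u = v · (f₂ − f₀)/(f₂ + f₀) = 350 × 0.0964/9.6364 ≈ 3.5 m/s.
So the cart is moving at 3.5 m/s toward the emitter.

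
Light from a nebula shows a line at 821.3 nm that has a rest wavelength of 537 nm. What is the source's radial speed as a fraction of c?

λ'/λ₀ = 1.5294 > 1 (redshift), so the source is receding.
λ'/λ₀ = √((1 + β)/(1 − β)) for a receding source ⇒ β = (r² − 1)/(r² + 1) with r = λ'/λ₀.
β = (2.3391 − 1)/(2.3391 + 1) ≈ 0.401.

0.401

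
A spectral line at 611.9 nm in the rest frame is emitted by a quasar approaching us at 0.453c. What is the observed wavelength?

Relativistic Doppler for wavelength: λ' = λ₀ · √((1 − β)/(1 + β)).
λ' = 611.9 × √(0.5470/1.4530) = 611.9 × 0.61357 ≈ 375.4 nm.

375.4 nm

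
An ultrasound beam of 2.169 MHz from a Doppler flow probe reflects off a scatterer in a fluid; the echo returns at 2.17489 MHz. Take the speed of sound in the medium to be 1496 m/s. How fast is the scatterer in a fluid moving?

Double Doppler shift off a moving reflector: f₂ = f₀ · (v + u)/(v − u) (u > 0 toward emitter).
Rearranging, u = v · (f₂ − f₀)/(f₂ + f₀) = 1496 × 0.00589/4.34389 ≈ 2.03 m/s.
So the scatterer in a fluid is moving at 2.03 m/s toward the emitter.

2.03 m/s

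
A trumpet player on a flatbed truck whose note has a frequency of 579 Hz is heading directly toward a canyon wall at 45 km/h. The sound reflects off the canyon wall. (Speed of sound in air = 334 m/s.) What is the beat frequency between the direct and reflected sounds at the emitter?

45 km/h = 12.5 m/s.
The canyon wall receives the sound from a moving source: f₁ = f₀ · v/(v − v_e) = 579 × 334/321.5 ≈ 601.5 Hz.
On the return leg the trumpet player on a flatbed truck is a moving observer: f₂ = f₁ · (v + v_e)/v = 601.5 × 346.5/334 ≈ 624.0 Hz.
Beat against the emitted tone: |f₂ − f₀| = 2v_e·f₀/(v − v_e) = 2 × 12.5 × 579/321.5 ≈ 45.0 Hz.

45.0 Hz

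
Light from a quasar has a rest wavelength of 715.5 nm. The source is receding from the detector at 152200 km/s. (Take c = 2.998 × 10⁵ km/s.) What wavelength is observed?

β = v/c = 152200/299800 = 0.5077.
Relativistic Doppler for wavelength: λ' = λ₀ · √((1 + β)/(1 − β)).
λ' = 715.5 × √(1.5077/0.4923) = 715.5 × 1.74995 ≈ 1252.1 nm.

1252.1 nm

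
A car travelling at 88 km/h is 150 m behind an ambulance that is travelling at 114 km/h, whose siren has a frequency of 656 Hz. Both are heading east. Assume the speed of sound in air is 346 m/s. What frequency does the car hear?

114 km/h = 31.67 m/s; 88 km/h = 24.44 m/s.
The car is behind, so the ambulance is moving away from it while the car is moving toward the ambulance.
With source receding and observer approaching, f' = f · (v + v_o)/(v + v_s).
f' = 656 × (346 + 24.44)/(346 + 31.67) = 656 × 370.44/377.67 ≈ 643 Hz.

643 Hz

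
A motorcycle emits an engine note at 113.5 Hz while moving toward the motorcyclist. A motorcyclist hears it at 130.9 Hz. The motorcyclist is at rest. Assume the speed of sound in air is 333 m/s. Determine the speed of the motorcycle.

f' = f · v/(v − v_s) ⇒ v_s = v · |1 − f/f'|.
v_s = 333 × |1 − 113.5/130.9| = 333 × 0.1329 ≈ 44 m/s.

44 m/s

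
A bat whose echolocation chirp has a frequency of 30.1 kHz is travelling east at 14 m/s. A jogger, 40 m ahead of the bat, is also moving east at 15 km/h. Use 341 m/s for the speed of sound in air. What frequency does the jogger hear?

31.0 kHz

15 km/h = 4.167 m/s.
The jogger is ahead, so the bat is moving toward it while the jogger is moving away from the bat.
General Doppler shift: f' = f · (v − v_o)/(v − v_s).
f' = 30.1 × (341 − 4.167)/(341 − 14) = 30.1 × 336.83/327 ≈ 31.0 kHz.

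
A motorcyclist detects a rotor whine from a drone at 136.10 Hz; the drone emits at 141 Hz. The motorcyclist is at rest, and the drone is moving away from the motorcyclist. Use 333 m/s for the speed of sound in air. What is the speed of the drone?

12.0 m/s

f' = f · v/(v + v_s) ⇒ v_s = v · |1 − f/f'|.
v_s = 333 × |1 − 141/136.10| = 333 × 0.036 ≈ 12.0 m/s.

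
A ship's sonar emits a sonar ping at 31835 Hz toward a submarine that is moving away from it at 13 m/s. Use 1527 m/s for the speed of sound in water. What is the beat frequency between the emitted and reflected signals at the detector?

The submarine first receives the wave as a moving observer: f₁ = f₀ · (v − u)/v = 31835 × (1527 − 13)/1527 ≈ 31564 Hz.
On reflection it acts as a source moving away from the stationary detector: f₂ = f₁ · v/(v + u) = 31564 × 1527/1540 ≈ 31298 Hz.
Equivalently f₂ = f₀ · (v − u)/(v + u).
Beat frequency: |f₂ − f₀| = 2u·f₀/(v + u) = 2 × 13 × 31835/1540 ≈ 537 Hz.

537 Hz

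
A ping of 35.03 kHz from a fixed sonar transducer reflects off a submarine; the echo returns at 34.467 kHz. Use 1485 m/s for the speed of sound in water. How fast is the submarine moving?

Double Doppler shift off a moving reflector: f₂ = f₀ · (v + u)/(v − u) (u > 0 toward emitter).
Rearranging, u = v · (f₂ − f₀)/(f₂ + f₀) = 1485 × -0.563/69.497 ≈ -12.0 m/s.
So the submarine is moving at 12.0 m/s away from the emitter.

12.0 m/s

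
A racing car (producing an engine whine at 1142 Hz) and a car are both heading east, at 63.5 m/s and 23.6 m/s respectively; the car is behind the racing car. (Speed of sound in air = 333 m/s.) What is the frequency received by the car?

1027 Hz

The car is behind, so the racing car is moving away from it while the car is moving toward the racing car.
With source receding and observer approaching, f' = f · (v + v_o)/(v + v_s).
f' = 1142 × (333 + 23.6)/(333 + 63.5) = 1142 × 356.6/396.5 ≈ 1027 Hz.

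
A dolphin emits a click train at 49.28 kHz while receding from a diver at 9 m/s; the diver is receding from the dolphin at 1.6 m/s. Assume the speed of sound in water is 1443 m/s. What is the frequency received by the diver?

With source receding and observer receding, f' = f · (v − v_o)/(v + v_s).
f' = 49.28 × (1443 − 1.6)/(1443 + 9) = 49.28 × 1441.4/1452 ≈ 48.9 kHz.

48.9 kHz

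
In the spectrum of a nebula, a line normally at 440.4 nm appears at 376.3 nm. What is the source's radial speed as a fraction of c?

λ'/λ₀ = 0.8545 < 1 (blueshift), so the source is approaching.
λ'/λ₀ = √((1 − β)/(1 + β)) for an approaching source ⇒ β = (1 − r²)/(1 + r²) with r = λ'/λ₀.
β = (1 − 0.7301)/(1 + 0.7301) ≈ 0.156.

0.156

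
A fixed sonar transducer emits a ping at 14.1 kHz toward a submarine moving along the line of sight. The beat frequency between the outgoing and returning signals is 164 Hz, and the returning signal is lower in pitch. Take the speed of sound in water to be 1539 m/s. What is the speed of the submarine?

9.0 m/s

Double Doppler shift off a moving reflector: f₂ = f₀ · (v + u)/(v − u) (u > 0 toward emitter).
Returning signal is lower, so f₂ = f₀ − Δf = 14100 − 164 = 13936 Hz.
Rearranging, u = v · (f₂ − f₀)/(f₂ + f₀) = 1539 × -164/28036 ≈ -9.0 m/s.
So the submarine is moving at 9.0 m/s away from the emitter.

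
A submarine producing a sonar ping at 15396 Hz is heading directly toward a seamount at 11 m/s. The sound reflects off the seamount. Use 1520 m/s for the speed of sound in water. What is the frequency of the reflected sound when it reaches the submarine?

15620 Hz

The seamount receives the sound from a moving source: f₁ = f₀ · v/(v − v_e) = 15396 × 1520/1509 ≈ 15508 Hz.
On the return leg the submarine is a moving observer: f₂ = f₁ · (v + v_e)/v = 15508 × 1531/1520 ≈ 15620 Hz.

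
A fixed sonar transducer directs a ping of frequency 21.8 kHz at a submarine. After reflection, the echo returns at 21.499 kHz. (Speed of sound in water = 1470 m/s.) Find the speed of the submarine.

10.2 m/s

Double Doppler shift off a moving reflector: f₂ = f₀ · (v + u)/(v − u) (u > 0 toward emitter).
Rearranging, u = v · (f₂ − f₀)/(f₂ + f₀) = 1470 × -0.301/43.299 ≈ -10.2 m/s.
So the submarine is moving at 10.2 m/s away from the emitter.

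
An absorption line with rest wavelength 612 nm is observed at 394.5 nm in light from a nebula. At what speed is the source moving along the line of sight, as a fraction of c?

0.413c

λ'/λ₀ = 0.6446 < 1 (blueshift), so the source is approaching.
λ'/λ₀ = √((1 − β)/(1 + β)) for an approaching source ⇒ β = (1 − r²)/(1 + r²) with r = λ'/λ₀.
β = (1 − 0.4155)/(1 + 0.4155) ≈ 0.413.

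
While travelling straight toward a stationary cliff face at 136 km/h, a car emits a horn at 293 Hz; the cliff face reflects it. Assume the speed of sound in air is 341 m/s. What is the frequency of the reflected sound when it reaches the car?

366 Hz

136 km/h = 37.78 m/s.
The cliff face receives the sound from a moving source: f₁ = f₀ · v/(v − v_e) = 293 × 341/303.22 ≈ 330 Hz.
On the return leg the car is a moving observer: f₂ = f₁ · (v + v_e)/v = 330 × 378.78/341 ≈ 366 Hz.
Equivalently f₂ = f₀ · (v + v_e)/(v − v_e).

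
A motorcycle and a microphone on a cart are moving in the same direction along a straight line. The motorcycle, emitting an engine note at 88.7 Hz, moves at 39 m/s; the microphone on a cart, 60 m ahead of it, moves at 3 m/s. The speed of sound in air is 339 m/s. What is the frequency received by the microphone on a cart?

99 Hz

The microphone on a cart is ahead, so the motorcycle is moving toward it while the microphone on a cart is moving away from the motorcycle.
With source approaching and observer receding, f' = f · (v − v_o)/(v − v_s).
f' = 88.7 × (339 − 3)/(339 − 39) = 88.7 × 336/300 ≈ 99 Hz.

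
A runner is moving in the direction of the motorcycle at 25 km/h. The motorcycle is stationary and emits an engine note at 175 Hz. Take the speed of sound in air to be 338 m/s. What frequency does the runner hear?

25 km/h = 6.944 m/s.
Only the observer moves, toward the source, so f' = f · (v + v_o)/v.
f' = 175 × (338 + 6.944)/338 = 175 × 344.94/338 ≈ 179 Hz.

179 Hz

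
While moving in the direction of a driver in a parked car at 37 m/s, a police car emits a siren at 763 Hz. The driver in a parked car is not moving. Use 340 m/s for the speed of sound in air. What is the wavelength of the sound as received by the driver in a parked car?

39.7 cm

Moving source, stationary observer: f' = f · v/(v − v_s) since the source is approaching.
f' = 763 × 340/(340 − 37) ≈ 856 Hz.
λ' = v/f' = 340/856.172 ≈ 39.7 cm.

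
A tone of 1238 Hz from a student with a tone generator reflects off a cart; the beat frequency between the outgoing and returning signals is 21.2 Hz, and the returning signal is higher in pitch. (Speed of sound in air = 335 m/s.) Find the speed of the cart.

Double Doppler shift off a moving reflector: f₂ = f₀ · (v + u)/(v − u) (u > 0 toward emitter).
Returning signal is higher, so f₂ = f₀ + Δf = 1238 + 21.2 = 1259.2 Hz.
Rearranging, u = v · (f₂ − f₀)/(f₂ + f₀) = 335 × 21.2/2497.2 ≈ 2.84 m/s.
So the cart is moving at 2.84 m/s toward the emitter.

2.84 m/s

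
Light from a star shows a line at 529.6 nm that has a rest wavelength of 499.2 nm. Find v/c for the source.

λ'/λ₀ = 1.0609 > 1 (redshift), so the source is receding.
λ'/λ₀ = √((1 + β)/(1 − β)) for a receding source ⇒ β = (r² − 1)/(r² + 1) with r = λ'/λ₀.
β = (1.1255 − 1)/(1.1255 + 1) ≈ 0.059.

0.059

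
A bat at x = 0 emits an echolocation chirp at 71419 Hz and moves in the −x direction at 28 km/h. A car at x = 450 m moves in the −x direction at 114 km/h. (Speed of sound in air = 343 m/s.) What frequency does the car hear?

76283 Hz

28 km/h = 7.778 m/s; 114 km/h = 31.67 m/s.
The observer lies on the +x side, so the source is heading away from the observer and the observer is heading toward the source.
Both move, so f' = f · (v + v_o)/(v + v_s).
f' = 71419 × (343 + 31.67)/(343 + 7.778) = 71419 × 374.67/350.78 ≈ 76283 Hz.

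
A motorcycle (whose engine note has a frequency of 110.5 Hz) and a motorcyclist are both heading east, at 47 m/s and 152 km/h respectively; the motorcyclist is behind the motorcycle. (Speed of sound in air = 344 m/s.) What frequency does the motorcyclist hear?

109 Hz

152 km/h = 42.22 m/s.
The motorcyclist is behind, so the motorcycle is moving away from it while the motorcyclist is moving toward the motorcycle.
General Doppler shift: f' = f · (v + v_o)/(v + v_s).
f' = 110.5 × (344 + 42.22)/(344 + 47) = 110.5 × 386.22/391 ≈ 109 Hz.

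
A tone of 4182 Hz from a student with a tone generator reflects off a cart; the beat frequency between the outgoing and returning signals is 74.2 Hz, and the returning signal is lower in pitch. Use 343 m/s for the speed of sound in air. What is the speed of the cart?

3.1 m/s

Double Doppler shift off a moving reflector: f₂ = f₀ · (v + u)/(v − u) (u > 0 toward emitter).
Returning signal is lower, so f₂ = f₀ − Δf = 4182 − 74.2 = 4107.8 Hz.
Rearranging, u = v · (f₂ − f₀)/(f₂ + f₀) = 343 × -74.2/8289.8 ≈ -3.1 m/s.
So the cart is moving at 3.1 m/s away from the emitter.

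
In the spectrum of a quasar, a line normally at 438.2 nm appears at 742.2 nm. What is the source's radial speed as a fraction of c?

0.483

λ'/λ₀ = 1.6937 > 1 (redshift), so the source is receding.
λ'/λ₀ = √((1 + β)/(1 − β)) for a receding source ⇒ β = (r² − 1)/(r² + 1) with r = λ'/λ₀.
β = (2.8688 − 1)/(2.8688 + 1) ≈ 0.483.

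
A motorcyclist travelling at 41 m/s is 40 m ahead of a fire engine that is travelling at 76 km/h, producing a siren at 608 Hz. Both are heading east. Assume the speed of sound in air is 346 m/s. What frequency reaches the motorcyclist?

571 Hz

76 km/h = 21.11 m/s.
The motorcyclist is ahead, so the fire engine is moving toward it while the motorcyclist is moving away from the fire engine.
Both move, so f' = f · (v − v_o)/(v − v_s).
f' = 608 × (346 − 41)/(346 − 21.11) = 608 × 305/324.89 ≈ 571 Hz.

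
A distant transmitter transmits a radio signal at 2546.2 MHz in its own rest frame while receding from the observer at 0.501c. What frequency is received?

1468.1 MHz

Relativistic Doppler for frequency: f' = f₀ · √((1 − β)/(1 + β)).
f' = 2546.2 × √(0.4990/1.5010) = 2546.2 × 0.57658 ≈ 1468.1 MHz.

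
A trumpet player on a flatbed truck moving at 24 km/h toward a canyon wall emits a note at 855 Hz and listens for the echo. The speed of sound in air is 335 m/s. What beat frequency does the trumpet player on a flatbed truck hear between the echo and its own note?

24 km/h = 6.667 m/s.
The canyon wall receives the sound from a moving source: f₁ = f₀ · v/(v − v_e) = 855 × 335/328.33 ≈ 872.4 Hz.
On the return leg the trumpet player on a flatbed truck is a moving observer: f₂ = f₁ · (v + v_e)/v = 872.4 × 341.67/335 ≈ 889.7 Hz.
Beat against the emitted tone: |f₂ − f₀| = 2v_e·f₀/(v − v_e) = 2 × 6.667 × 855/328.33 ≈ 34.7 Hz.

34.7 Hz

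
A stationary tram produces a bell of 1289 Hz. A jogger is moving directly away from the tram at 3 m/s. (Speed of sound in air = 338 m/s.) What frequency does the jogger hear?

Moving observer, stationary source: f' = f · (v − v_o)/v.
f' = 1289 × (338 − 3)/338 = 1289 × 335/338 ≈ 1278 Hz.

1278 Hz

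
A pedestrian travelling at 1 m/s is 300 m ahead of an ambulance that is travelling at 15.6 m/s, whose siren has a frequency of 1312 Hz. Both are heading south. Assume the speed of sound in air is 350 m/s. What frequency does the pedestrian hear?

1369 Hz

The pedestrian is ahead, so the ambulance is moving toward it while the pedestrian is moving away from the ambulance.
Both move, so f' = f · (v − v_o)/(v − v_s).
f' = 1312 × (350 − 1)/(350 − 15.6) = 1312 × 349/334.4 ≈ 1369 Hz.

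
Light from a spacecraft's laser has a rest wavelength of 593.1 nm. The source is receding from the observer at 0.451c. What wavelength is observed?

Relativistic Doppler for wavelength: λ' = λ₀ · √((1 + β)/(1 − β)).
λ' = 593.1 × √(1.4510/0.5490) = 593.1 × 1.62573 ≈ 964.2 nm.

964.2 nm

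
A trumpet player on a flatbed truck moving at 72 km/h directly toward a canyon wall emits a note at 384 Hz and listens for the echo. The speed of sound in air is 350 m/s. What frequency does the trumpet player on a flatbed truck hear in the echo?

431 Hz

72 km/h = 20 m/s.
The canyon wall receives the sound from a moving source: f₁ = f₀ · v/(v − v_e) = 384 × 350/330 ≈ 407 Hz.
On the return leg the trumpet player on a flatbed truck is a moving observer: f₂ = f₁ · (v + v_e)/v = 407 × 370/350 ≈ 431 Hz.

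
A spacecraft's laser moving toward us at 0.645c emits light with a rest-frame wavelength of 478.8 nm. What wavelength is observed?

222.4 nm

Relativistic Doppler for wavelength: λ' = λ₀ · √((1 − β)/(1 + β)).
λ' = 478.8 × √(0.3550/1.6450) = 478.8 × 0.46455 ≈ 222.4 nm.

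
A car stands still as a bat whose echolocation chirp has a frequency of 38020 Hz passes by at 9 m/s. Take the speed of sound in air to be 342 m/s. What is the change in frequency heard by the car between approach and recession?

Approaching: f₁ = f · v/(v − v_s) = 38020 × 342/333 ≈ 39048 Hz.
Receding: f₂ = f · v/(v + v_s) = 38020 × 342/351 ≈ 37045 Hz.
Drop: f₁ − f₂ = 2f·v·v_s/(v² − v_s²) = 2 × 38020 × 342 × 9/(342² − 9²) ≈ 2002 Hz.

2002 Hz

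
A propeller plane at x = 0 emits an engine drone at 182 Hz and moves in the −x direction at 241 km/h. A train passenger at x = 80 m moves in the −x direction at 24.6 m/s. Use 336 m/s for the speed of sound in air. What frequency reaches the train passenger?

163 Hz

241 km/h = 66.94 m/s.
The observer lies on the +x side, so the source is heading away from the observer and the observer is heading toward the source.
General Doppler shift: f' = f · (v + v_o)/(v + v_s).
f' = 182 × (336 + 24.6)/(336 + 66.94) = 182 × 360.6/402.94 ≈ 163 Hz.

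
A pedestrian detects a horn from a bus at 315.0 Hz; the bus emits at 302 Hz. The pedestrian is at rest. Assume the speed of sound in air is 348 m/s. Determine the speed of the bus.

f' > f, so the bus is approaching.
f' = f · v/(v − v_s) ⇒ v_s = v · |1 − f/f'|.
v_s = 348 × |1 − 302/315.0| = 348 × 0.04127 ≈ 14.4 m/s.

14.4 m/s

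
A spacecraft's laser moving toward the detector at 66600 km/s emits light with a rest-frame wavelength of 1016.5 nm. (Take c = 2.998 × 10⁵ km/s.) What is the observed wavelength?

810.9 nm

β = v/c = 66600/299800 = 0.2221.
Relativistic Doppler for wavelength: λ' = λ₀ · √((1 − β)/(1 + β)).
λ' = 1016.5 × √(0.7779/1.2221) = 1016.5 × 0.79779 ≈ 810.9 nm.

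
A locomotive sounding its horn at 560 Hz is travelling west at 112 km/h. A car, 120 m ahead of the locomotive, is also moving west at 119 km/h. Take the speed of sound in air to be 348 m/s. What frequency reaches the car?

557 Hz

112 km/h = 31.11 m/s; 119 km/h = 33.06 m/s.
The car is ahead, so the locomotive is moving toward it while the car is moving away from the locomotive.
With source approaching and observer receding, f' = f · (v − v_o)/(v − v_s).
f' = 560 × (348 − 33.06)/(348 − 31.11) = 560 × 314.94/316.89 ≈ 557 Hz.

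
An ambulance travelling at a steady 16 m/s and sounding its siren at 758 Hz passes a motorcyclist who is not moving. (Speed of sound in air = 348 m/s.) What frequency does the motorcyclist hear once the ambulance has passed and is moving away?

725 Hz

Receding: f₂ = f · v/(v + v_s) = 758 × 348/364 ≈ 725 Hz.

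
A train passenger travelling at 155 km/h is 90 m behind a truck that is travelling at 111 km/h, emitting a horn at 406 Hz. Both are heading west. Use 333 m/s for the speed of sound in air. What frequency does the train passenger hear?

111 km/h = 30.83 m/s; 155 km/h = 43.06 m/s.
The train passenger is behind, so the truck is moving away from it while the train passenger is moving toward the truck.
Both move, so f' = f · (v + v_o)/(v + v_s).
f' = 406 × (333 + 43.06)/(333 + 30.83) = 406 × 376.06/363.83 ≈ 420 Hz.

420 Hz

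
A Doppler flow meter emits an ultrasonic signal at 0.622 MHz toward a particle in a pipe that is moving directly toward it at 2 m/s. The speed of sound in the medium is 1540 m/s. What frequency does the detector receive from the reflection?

0.6236 MHz

At the particle in a pipe (a moving observer), f₁ = f₀ · (v + u)/v = 0.622 × 1542/1540 ≈ 0.6228 MHz.
On reflection it acts as a source moving toward the stationary detector: f₂ = f₁ · v/(v − u) = 0.6228 × 1540/1538 ≈ 0.6236 MHz.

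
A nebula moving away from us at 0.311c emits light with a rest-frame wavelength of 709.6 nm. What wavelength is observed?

978.8 nm

Relativistic Doppler for wavelength: λ' = λ₀ · √((1 + β)/(1 − β)).
λ' = 709.6 × √(1.3110/0.6890) = 709.6 × 1.37940 ≈ 978.8 nm.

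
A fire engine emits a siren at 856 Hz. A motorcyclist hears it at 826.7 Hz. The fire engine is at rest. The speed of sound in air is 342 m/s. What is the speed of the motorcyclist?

11.7 m/s

f' < f, so the motorcyclist is receding.
f' = f · (v − v_o)/v ⇒ v_o = v · |f'/f − 1|.
v_o = 342 × |826.7/856 − 1| = 342 × 0.03423 ≈ 11.7 m/s.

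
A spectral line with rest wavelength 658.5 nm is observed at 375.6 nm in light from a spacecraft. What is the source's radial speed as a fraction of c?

0.509

λ'/λ₀ = 0.5704 < 1 (blueshift), so the source is approaching.
λ'/λ₀ = √((1 − β)/(1 + β)) for an approaching source ⇒ β = (1 − r²)/(1 + r²) with r = λ'/λ₀.
β = (1 − 0.3253)/(1 + 0.3253) ≈ 0.509.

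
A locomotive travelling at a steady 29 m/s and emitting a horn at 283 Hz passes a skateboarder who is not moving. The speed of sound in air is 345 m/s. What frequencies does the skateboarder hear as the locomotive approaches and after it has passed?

Approaching: f₁ = f · v/(v − v_s) = 283 × 345/316 ≈ 309 Hz.
Receding: f₂ = f · v/(v + v_s) = 283 × 345/374 ≈ 261 Hz.

309 Hz approaching; 261 Hz receding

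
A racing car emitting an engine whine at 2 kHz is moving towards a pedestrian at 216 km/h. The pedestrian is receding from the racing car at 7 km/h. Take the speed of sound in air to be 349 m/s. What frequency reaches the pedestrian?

216 km/h = 60 m/s; 7 km/h = 1.944 m/s.
Both move, so f' = f · (v − v_o)/(v − v_s).
f' = 2 × (349 − 1.944)/(349 − 60) = 2 × 347.06/289 ≈ 2.40 kHz.

2.40 kHz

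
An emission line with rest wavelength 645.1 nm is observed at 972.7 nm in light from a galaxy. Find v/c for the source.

λ'/λ₀ = 1.5078 > 1 (redshift), so the source is receding.
λ'/λ₀ = √((1 + β)/(1 − β)) for a receding source ⇒ β = (r² − 1)/(r² + 1) with r = λ'/λ₀.
β = (2.2735 − 1)/(2.2735 + 1) ≈ 0.389.

0.389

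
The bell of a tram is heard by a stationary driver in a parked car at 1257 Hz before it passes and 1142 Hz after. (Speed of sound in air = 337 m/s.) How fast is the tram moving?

16.2 m/s

f₁/f₂ = (v + v_s)/(v − v_s), so v_s = v · (f₁ − f₂)/(f₁ + f₂).
v_s = 337 × (1257 − 1142)/(1257 + 1142) = 337 × 115/2399 ≈ 16.2 m/s.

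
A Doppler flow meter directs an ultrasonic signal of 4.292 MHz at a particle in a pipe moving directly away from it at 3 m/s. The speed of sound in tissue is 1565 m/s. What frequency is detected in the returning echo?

4.276 MHz

The particle in a pipe first receives the wave as a moving observer: f₁ = f₀ · (v − u)/v = 4.292 × (1565 − 3)/1565 ≈ 4.284 MHz.
The reflection then acts as a moving source: f₂ = f₁ · v/(v + u) ≈ 4.276 MHz.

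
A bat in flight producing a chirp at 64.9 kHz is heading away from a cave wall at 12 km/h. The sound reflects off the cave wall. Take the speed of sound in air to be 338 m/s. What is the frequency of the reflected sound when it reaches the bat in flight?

63.6 kHz

12 km/h = 3.333 m/s.
The cave wall receives the sound from a moving source: f₁ = f₀ · v/(v + v_e) = 64.9 × 338/341.33 ≈ 64.3 kHz.
On the return leg the bat in flight is a moving observer: f₂ = f₁ · (v − v_e)/v = 64.3 × 334.67/338 ≈ 63.6 kHz.
Equivalently f₂ = f₀ · (v − v_e)/(v + v_e).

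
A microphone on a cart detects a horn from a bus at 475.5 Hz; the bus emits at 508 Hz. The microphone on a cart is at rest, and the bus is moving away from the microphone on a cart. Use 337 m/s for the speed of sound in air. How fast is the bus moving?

f' = f · v/(v + v_s) ⇒ v_s = v · |1 − f/f'|.
v_s = 337 × |1 − 508/475.5| = 337 × 0.06835 ≈ 23.0 m/s.

23.0 m/s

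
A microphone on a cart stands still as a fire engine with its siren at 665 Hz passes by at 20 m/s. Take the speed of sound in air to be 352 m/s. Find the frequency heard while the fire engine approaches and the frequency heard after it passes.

Approaching: f₁ = f · v/(v − v_s) = 665 × 352/332 ≈ 705 Hz.
Receding: f₂ = f · v/(v + v_s) = 665 × 352/372 ≈ 629 Hz.

705 Hz approaching; 629 Hz receding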